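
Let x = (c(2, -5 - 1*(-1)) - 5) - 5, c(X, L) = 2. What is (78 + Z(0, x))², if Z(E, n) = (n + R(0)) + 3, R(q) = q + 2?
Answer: 5625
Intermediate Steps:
R(q) = 2 + q
x = -8 (x = (2 - 5) - 5 = -3 - 5 = -8)
Z(E, n) = 5 + n (Z(E, n) = (n + (2 + 0)) + 3 = (n + 2) + 3 = (2 + n) + 3 = 5 + n)
(78 + Z(0, x))² = (78 + (5 - 8))² = (78 - 3)² = 75² = 5625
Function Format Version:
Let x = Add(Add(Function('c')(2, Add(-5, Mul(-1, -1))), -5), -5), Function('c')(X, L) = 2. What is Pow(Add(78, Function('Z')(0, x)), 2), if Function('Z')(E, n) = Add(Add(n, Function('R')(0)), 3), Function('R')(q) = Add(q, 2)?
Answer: 5625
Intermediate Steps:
Function('R')(q) = Add(2, q)
x = -8 (x = Add(Add(2, -5), -5) = Add(-3, -5) = -8)
Function('Z')(E, n) = Add(5, n) (Function('Z')(E, n) = Add(Add(n, Add(2, 0)), 3) = Add(Add(n, 2), 3) = Add(Add(2, n), 3) = Add(5, n))
Pow(Add(78, Function('Z')(0, x)), 2) = Pow(Add(78, Add(5, -8)), 2) = Pow(Add(78, -3), 2) = Pow(75, 2) = 5625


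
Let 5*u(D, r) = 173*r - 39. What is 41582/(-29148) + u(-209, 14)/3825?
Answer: -120966011/92909250 ≈ -1.3020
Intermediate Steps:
u(D, r) = -39/5 + 173*r/5 (u(D, r) = (173*r - 39)/5 = (-39 + 173*r)/5 = -39/5 + 173*r/5)
41582/(-29148) + u(-209, 14)/3825 = 41582/(-29148) + (-39/5 + (173/5)*14)/3825 = 41582*(-1/29148) + (-39/5 + 2422/5)*(1/3825) = -20791/14574 + (2383/5)*(1/3825) = -20791/14574 + 2383/19125 = -120966011/92909250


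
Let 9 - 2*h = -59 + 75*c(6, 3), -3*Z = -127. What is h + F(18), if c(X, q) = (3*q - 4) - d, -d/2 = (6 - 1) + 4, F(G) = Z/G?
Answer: -22306/27 ≈ -826.15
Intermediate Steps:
Z = 127/3 (Z = -⅓*(-127) = 127/3 ≈ 42.333)
F(G) = 127/(3*G)
d = -18 (d = -2*((6 - 1) + 4) = -2*(5 + 4) = -2*9 = -18)
c(X, q) = 14 + 3*q (c(X, q) = (3*q - 4) - 1*(-18) = (-4 + 3*q) + 18 = 14 + 3*q)
h = -1657/2 (h = 9/2 - (-59 + 75*(14 + 3*3))/2 = 9/2 - (-59 + 75*(14 + 9))/2 = 9/2 - (-59 + 75*23)/2 = 9/2 - (-59 + 1725)/2 = 9/2 - ½*1666 = 9/2 - 833 = -1657/2 ≈ -828.50)
h + F(18) = -1657/2 + (127/3)/18 = -1657/2 + (127/3)*(1/18) = -1657/2 + 127/54 = -22306/27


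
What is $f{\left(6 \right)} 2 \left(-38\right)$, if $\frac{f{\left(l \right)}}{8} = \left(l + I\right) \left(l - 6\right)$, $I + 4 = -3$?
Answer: $0$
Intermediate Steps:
$I = -7$ ($I = -4 - 3 = -7$)
$f{\left(l \right)} = 8 \left(-7 + l\right) \left(-6 + l\right)$ ($f{\left(l \right)} = 8 \left(l - 7\right) \left(l - 6\right) = 8 \left(-7 + l\right) \left(-6 + l\right)$)
$f{\left(6 \right)} 2 \left(-38\right) = \left(336 - 624 + 8 \cdot 6^{2}\right) 2 \left(-38\right) = \left(336 - 624 + 8 \cdot 36\right) 2 \left(-38\right) = \left(336 - 624 + 288\right) 2 \left(-38\right) = 0 \cdot 2 \left(-38\right) = 0 \left(-38\right) = 0$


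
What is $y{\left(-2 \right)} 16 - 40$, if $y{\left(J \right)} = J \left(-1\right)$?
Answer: $-8$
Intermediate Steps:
$y{\left(J \right)} = - J$
$y{\left(-2 \right)} 16 - 40 = \left(-1\right) \left(-2\right) 16 - 40 = 2 \cdot 16 - 40 = 32 - 40 = -8$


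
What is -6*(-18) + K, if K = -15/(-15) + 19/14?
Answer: 1545/14 ≈ 110.36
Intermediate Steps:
K = 33/14 (K = -15*(-1/15) + 19*(1/14) = 1 + 19/14 = 33/14 ≈ 2.3571)
-6*(-18) + K = -6*(-18) + 33/14 = 108 + 33/14 = 1545/14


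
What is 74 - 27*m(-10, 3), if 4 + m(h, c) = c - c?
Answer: 182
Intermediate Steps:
m(h, c) = -4 (m(h, c) = -4 + (c - c) = -4 + 0 = -4)
74 - 27*m(-10, 3) = 74 - 27*(-4) = 74 + 108 = 182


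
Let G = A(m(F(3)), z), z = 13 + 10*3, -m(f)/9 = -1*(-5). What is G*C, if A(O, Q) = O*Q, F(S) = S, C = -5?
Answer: 9675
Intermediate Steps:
m(f) = -45 (m(f) = -(-9)*(-5) = -9*5 = -45)
z = 43 (z = 13 + 30 = 43)
G = -1935 (G = -45*43 = -1935)
G*C = -1935*(-5) = 9675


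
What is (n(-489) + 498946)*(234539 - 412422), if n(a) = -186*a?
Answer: -104933181700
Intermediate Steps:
(n(-489) + 498946)*(234539 - 412422) = (-186*(-489) + 498946)*(234539 - 412422) = (90954 + 498946)*(-177883) = 589900*(-177883) = -104933181700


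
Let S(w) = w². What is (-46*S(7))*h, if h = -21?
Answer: 47334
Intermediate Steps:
(-46*S(7))*h = -46*7²*(-21) = -46*49*(-21) = -2254*(-21) = 47334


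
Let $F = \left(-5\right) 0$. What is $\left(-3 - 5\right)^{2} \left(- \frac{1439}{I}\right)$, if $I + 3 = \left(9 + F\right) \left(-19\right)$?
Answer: $\frac{46048}{87} \approx 529.29$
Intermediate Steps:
$F = 0$
$I = -174$ ($I = -3 + \left(9 + 0\right) \left(-19\right) = -3 + 9 \left(-19\right) = -3 - 171 = -174$)
$\left(-3 - 5\right)^{2} \left(- \frac{1439}{I}\right) = \left(-3 - 5\right)^{2} \left(- \frac{1439}{-174}\right) = \left(-8\right)^{2} \left(\left(-1439\right) \left(- \frac{1}{174}\right)\right) = 64 \cdot \frac{1439}{174} = \frac{46048}{87}$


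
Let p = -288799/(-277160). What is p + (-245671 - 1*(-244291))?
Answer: -382192001/277160 ≈ -1379.0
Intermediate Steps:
p = 288799/277160 (p = -288799*(-1/277160) = 288799/277160 ≈ 1.0420)
p + (-245671 - 1*(-244291)) = 288799/277160 + (-245671 - 1*(-244291)) = 288799/277160 + (-245671 + 244291) = 288799/277160 - 1380 = -382192001/277160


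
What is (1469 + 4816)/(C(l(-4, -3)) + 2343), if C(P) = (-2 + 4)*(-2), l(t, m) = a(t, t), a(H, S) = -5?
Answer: 6285/2339 ≈ 2.6870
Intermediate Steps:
l(t, m) = -5
C(P) = -4 (C(P) = 2*(-2) = -4)
(1469 + 4816)/(C(l(-4, -3)) + 2343) = (1469 + 4816)/(-4 + 2343) = 6285/2339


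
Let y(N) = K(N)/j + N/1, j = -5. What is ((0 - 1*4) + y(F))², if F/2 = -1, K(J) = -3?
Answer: 729/25 ≈ 29.160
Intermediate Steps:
F = -2 (F = 2*(-1) = -2)
y(N) = ⅗ + N (y(N) = -3/(-5) + N/1 = -3*(-⅕) + N*1 = ⅗ + N)
((0 - 1*4) + y(F))² = ((0 - 1*4) + (⅗ - 2))² = ((0 - 4) - 7/5)² = (-4 - 7/5)² = (-27/5)² = 729/25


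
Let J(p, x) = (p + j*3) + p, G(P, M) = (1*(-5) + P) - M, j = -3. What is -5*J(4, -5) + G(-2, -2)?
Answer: 0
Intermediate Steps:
G(P, M) = -5 + P - M (G(P, M) = (-5 + P) - M = -5 + P - M)
J(p, x) = -9 + 2*p (J(p, x) = (p - 3*3) + p = (p - 9) + p = (-9 + p) + p = -9 + 2*p)
-5*J(4, -5) + G(-2, -2) = -5*(-9 + 2*4) + (-5 - 2 - 1*(-2)) = -5*(-9 + 8) + (-5 - 2 + 2) = -5*(-1) - 5 = 5 - 5 = 0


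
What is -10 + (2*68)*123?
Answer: 16718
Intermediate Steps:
-10 + (2*68)*123 = -10 + 136*123 = -10 + 16728 = 16718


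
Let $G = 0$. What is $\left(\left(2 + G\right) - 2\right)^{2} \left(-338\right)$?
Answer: $0$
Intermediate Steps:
$\left(\left(2 + G\right) - 2\right)^{2} \left(-338\right) = \left(\left(2 + 0\right) - 2\right)^{2} \left(-338\right) = \left(2 - 2\right)^{2} \left(-338\right) = 0^{2} \left(-338\right) = 0 \left(-338\right) = 0$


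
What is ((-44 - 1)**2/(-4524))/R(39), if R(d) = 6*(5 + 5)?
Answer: -45/6032 ≈ -0.0074602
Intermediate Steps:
R(d) = 60 (R(d) = 6*10 = 60)
((-44 - 1)**2/(-4524))/R(39) = ((-44 - 1)**2/(-4524))/60 = ((-45)**2*(-1/4524))*(1/60) = (2025*(-1/4524))*(1/60) = -675/1508*1/60 = -45/6032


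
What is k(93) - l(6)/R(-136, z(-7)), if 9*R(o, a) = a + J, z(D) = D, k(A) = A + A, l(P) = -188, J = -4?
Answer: 354/11 ≈ 32.182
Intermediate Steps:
k(A) = 2*A
R(o, a) = -4/9 + a/9 (R(o, a) = (a - 4)/9 = (-4 + a)/9 = -4/9 + a/9)
k(93) - l(6)/R(-136, z(-7)) = 2*93 - (-188)/(-4/9 + (1/9)*(-7)) = 186 - (-188)/(-4/9 - 7/9) = 186 - (-188)/(-11/9) = 186 - (-188)*(-9)/11 = 186 - 1*1692/11 = 186 - 1692/11 = 354/11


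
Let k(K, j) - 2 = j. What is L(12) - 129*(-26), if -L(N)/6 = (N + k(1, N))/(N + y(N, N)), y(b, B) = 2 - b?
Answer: 3276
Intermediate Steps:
k(K, j) = 2 + j
L(N) = -6 - 6*N (L(N) = -6*(N + (2 + N))/(N + (2 - N)) = -6*(2 + 2*N)/2 = -6*(1 + N) = -6 - 6*N)
L(12) - 129*(-26) = (-6 - 6*12) - 129*(-26) = (-6 - 72) + 3354 = -78 + 3354 = 3276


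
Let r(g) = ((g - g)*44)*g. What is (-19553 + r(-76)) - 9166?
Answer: -28719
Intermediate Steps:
r(g) = 0 (r(g) = (0*44)*g = 0*g = 0)
(-19553 + r(-76)) - 9166 = (-19553 + 0) - 9166 = -19553 - 9166 = -28719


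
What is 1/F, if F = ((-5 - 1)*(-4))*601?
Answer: 1/14424 ≈ 6.9329e-5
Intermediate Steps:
F = 14424 (F = -6*(-4)*601 = 24*601 = 14424)
1/F = 1/14424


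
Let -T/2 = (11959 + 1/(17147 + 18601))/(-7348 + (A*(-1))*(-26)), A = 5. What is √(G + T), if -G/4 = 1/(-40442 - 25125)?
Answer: √731844576934041325175709/469949767758 ≈ 1.8204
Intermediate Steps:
G = 4/65567 (G = -4/(-40442 - 25125) = -4/(-65567) = -4*(-1/65567) = 4/65567 ≈ 6.1006e-5)
T = 427510333/129014532 (T = -2*(11959 + 1/(17147 + 18601))/(-7348 + (5*(-1))*(-26)) = -2*(11959 + 1/35748)/(-7348 - 5*(-26)) = -2*(11959 + 1/35748)/(-7348 + 130) = -427510333/(17874*(-7218)) = -427510333*(-1)/(17874*7218) = -2*(-427510333/258029064) = 427510333/129014532 ≈ 3.3137)
√(G + T) = √(4/65567 + 427510333/129014532) = √(28031086061939/8459095819644) = √731844576934041325175709/469949767758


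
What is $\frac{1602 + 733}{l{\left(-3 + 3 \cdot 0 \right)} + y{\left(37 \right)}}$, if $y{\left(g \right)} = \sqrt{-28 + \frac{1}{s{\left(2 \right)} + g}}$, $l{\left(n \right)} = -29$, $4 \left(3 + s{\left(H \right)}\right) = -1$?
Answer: $- \frac{9141525}{117311} - \frac{56040 i \sqrt{885}}{117311} \approx -77.926 - 14.211 i$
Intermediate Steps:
$s{\left(H \right)} = - \frac{13}{4}$ ($s{\left(H \right)} = -3 + \frac{1}{4} \left(-1\right) = -3 - \frac{1}{4} = - \frac{13}{4}$)
$y{\left(g \right)} = \sqrt{-28 + \frac{1}{- \frac{13}{4} + g}}$
$\frac{1602 + 733}{l{\left(-3 + 3 \cdot 0 \right)} + y{\left(37 \right)}} = \frac{1602 + 733}{-29 + 4 \sqrt{\frac{23 - 259}{-13 + 4 \cdot 37}}} = \frac{2335}{-29 + 4 \sqrt{\frac{23 - 259}{-13 + 148}}} = \frac{2335}{-29 + 4 \sqrt{\frac{1}{135} \left(-236\right)}} = \frac{2335}{-29 + 4 \sqrt{- \frac{236}{135}}} = \frac{2335}{-29 + 4 \frac{2 i \sqrt{885}}{45}} = \frac{2335}{-29 + \frac{8 i \sqrt{885}}{45}}$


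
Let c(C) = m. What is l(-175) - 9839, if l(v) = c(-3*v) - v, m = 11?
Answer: -9653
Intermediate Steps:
c(C) = 11
l(v) = 11 - v
l(-175) - 9839 = (11 - 1*(-175)) - 9839 = (11 + 175) - 9839 = 186 - 9839 = -9653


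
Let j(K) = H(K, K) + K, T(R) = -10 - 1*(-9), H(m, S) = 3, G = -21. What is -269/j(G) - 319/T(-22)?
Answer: 6011/18 ≈ 333.94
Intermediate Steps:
T(R) = -1 (T(R) = -10 + 9 = -1)
j(K) = 3 + K
-269/j(G) - 319/T(-22) = -269/(3 - 21) - 319/(-1) = -269/(-18) - 319*(-1) = -269*(-1/18) + 319 = 269/18 + 319 = 6011/18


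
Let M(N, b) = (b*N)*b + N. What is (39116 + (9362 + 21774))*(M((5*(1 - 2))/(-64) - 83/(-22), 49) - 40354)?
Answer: -192291965411/88 ≈ -2.1851e+9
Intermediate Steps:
M(N, b) = N + N*b**2 (M(N, b) = (N*b)*b + N = N*b**2 + N = N + N*b**2)
(39116 + (9362 + 21774))*(M((5*(1 - 2))/(-64) - 83/(-22), 49) - 40354) = (39116 + (9362 + 21774))*(((5*(1 - 2))/(-64) - 83/(-22))*(1 + 49**2) - 40354) = (39116 + 31136)*(((5*(-1))*(-1/64) - 83*(-1/22))*(1 + 2401) - 40354) = 70252*((-5*(-1/64) + 83/22)*2402 - 40354) = 70252*((5/64 + 83/22)*2402 - 40354) = 70252*((2711/704)*2402 - 40354) = 70252*(3255911/352 - 40354) = 70252*(-10948697/352) = -192291965411/88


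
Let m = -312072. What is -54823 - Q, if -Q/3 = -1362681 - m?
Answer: -3206650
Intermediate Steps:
Q = 3151827 (Q = -3*(-1362681 - 1*(-312072)) = -3*(-1362681 + 312072) = -3*(-1050609) = 3151827)
-54823 - Q = -54823 - 1*3151827 = -54823 - 3151827 = -3206650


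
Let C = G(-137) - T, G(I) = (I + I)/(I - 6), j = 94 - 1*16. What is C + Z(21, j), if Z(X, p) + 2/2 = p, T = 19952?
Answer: -2841851/143 ≈ -19873.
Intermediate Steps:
j = 78 (j = 94 - 16 = 78)
G(I) = 2*I/(-6 + I) (G(I) = (2*I)/(-6 + I) = 2*I/(-6 + I))
Z(X, p) = -1 + p
C = -2852862/143 (C = 2*(-137)/(-6 - 137) - 1*19952 = 2*(-137)/(-143) - 19952 = 2*(-137)*(-1/143) - 19952 = 274/143 - 19952 = -2852862/143 ≈ -19950.)
C + Z(21, j) = -2852862/143 + (-1 + 78) = -2852862/143 + 77 = -2841851/143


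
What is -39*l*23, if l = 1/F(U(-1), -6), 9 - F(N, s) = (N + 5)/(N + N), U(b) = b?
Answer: -897/11 ≈ -81.545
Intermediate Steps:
F(N, s) = 9 - (5 + N)/(2*N) (F(N, s) = 9 - (N + 5)/(N + N) = 9 - (5 + N)/(2*N))
l = 1/11 (l = 1/((½)*(-5 + 17*(-1))/(-1)) = 1/((½)*(-1)*(-5 - 17)) = 1/((½)*(-1)*(-22)) = 1/11 ≈ 0.090909)
-39*l*23 = -39*1/11*23 = -39/11*23 = -897/11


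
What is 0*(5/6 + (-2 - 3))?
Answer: 0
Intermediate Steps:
0*(5/6 + (-2 - 3)) = 0*(5*(⅙) - 5) = 0*(⅚ - 5) = 0*(-25/6) = 0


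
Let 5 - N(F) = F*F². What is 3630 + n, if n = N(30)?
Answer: -23365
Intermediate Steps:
N(F) = 5 - F³ (N(F) = 5 - F*F² = 5 - F³)
n = -26995 (n = 5 - 1*30³ = 5 - 1*27000 = 5 - 27000 = -26995)
3630 + n = 3630 - 26995 = -23365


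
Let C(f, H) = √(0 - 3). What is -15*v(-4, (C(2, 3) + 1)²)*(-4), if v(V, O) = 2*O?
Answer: -240 + 240*I*√3 ≈ -240.0 + 415.69*I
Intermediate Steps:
C(f, H) = I*√3 (C(f, H) = √(-3) = I*√3)
-15*v(-4, (C(2, 3) + 1)²)*(-4) = -30*(I*√3 + 1)²*(-4) = -30*(1 + I*√3)²*(-4) = 120*(1 + I*√3)²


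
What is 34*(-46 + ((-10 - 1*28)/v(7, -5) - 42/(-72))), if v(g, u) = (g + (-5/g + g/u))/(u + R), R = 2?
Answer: -4505/6 ≈ -750.83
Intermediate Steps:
v(g, u) = (g - 5/g + g/u)/(2 + u) (v(g, u) = (g + (-5/g + g/u))/(u + 2) = (g - 5/g + g/u)/(2 + u))
34*(-46 + ((-10 - 1*28)/v(7, -5) - 42/(-72))) = 34*(-46 + ((-10 - 1*28)/(((7² - 5*(-5) - 5*7²)/(7*(-5)*(2 - 5)))) - 42/(-72))) = 34*(-46 + ((-10 - 28)/(((⅐)*(-⅕)*(49 + 25 - 5*49)/(-3))) - 42*(-1/72))) = 34*(-46 + (-38*105/(49 + 25 - 245) + 7/12)) = 34*(-46 + (-38/((⅐)*(-⅕)*(-⅓)*(-171)) + 7/12)) = 34*(-46 + (-38/(-57/35) + 7/12)) = 34*(-46 + (-38*(-35/57) + 7/12)) = 34*(-46 + (70/3 + 7/12)) = 34*(-46 + 287/12) = 34*(-265/12) = -4505/6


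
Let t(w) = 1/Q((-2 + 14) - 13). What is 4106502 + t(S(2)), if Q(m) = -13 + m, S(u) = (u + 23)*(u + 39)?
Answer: 57491027/14 ≈ 4.1065e+6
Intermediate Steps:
S(u) = (23 + u)*(39 + u)
t(w) = -1/14 (t(w) = 1/(-13 + ((-2 + 14) - 13)) = 1/(-13 + (12 - 13)) = 1/(-13 - 1) = 1/(-14) = -1/14)
4106502 + t(S(2)) = 4106502 - 1/14 = 57491027/14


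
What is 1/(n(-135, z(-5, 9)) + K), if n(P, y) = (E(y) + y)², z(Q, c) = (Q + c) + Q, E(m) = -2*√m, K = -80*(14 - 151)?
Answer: 10957/120055865 - 4*I/120055865 ≈ 9.1266e-5 - 3.3318e-8*I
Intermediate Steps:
K = 10960 (K = -80*(-137) = 10960)
z(Q, c) = c + 2*Q
n(P, y) = (y - 2*√y)² (n(P, y) = (-2*√y + y)² = (y - 2*√y)²)
1/(n(-135, z(-5, 9)) + K) = 1/((-(9 + 2*(-5)) + 2*√(9 + 2*(-5)))² + 10960) = 1/((-(9 - 10) + 2*√(9 - 10))² + 10960) = 1/((-1*(-1) + 2*√(-1))² + 10960) = 1/((1 + 2*I)² + 10960) = 1/(10960 + (1 + 2*I)²)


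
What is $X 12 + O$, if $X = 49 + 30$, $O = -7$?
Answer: $941$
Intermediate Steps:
$X = 79$
$X 12 + O = 79 \cdot 12 - 7 = 948 - 7 = 941$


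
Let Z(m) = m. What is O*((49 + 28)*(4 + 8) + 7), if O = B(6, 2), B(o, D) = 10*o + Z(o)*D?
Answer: 67032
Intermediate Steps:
B(o, D) = 10*o + D*o (B(o, D) = 10*o + o*D = 10*o + D*o)
O = 72 (O = 6*(10 + 2) = 6*12 = 72)
O*((49 + 28)*(4 + 8) + 7) = 72*((49 + 28)*(4 + 8) + 7) = 72*(77*12 + 7) = 72*(924 + 7) = 72*931 = 67032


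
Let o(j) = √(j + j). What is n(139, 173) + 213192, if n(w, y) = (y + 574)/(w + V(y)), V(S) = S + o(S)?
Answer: 10339715340/48499 - 747*√346/96998 ≈ 2.1319e+5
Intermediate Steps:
o(j) = √2*√j (o(j) = √(2*j) = √2*√j)
V(S) = S + √2*√S
n(w, y) = (574 + y)/(w + y + √2*√y) (n(w, y) = (y + 574)/(w + (y + √2*√y)) = (574 + y)/(w + y + √2*√y))
n(139, 173) + 213192 = (574 + 173)/(139 + 173 + √2*√173) + 213192 = 747/(139 + 173 + √346) + 213192 = 747/(312 + √346) + 213192 = 213192 + 747/(312 + √346)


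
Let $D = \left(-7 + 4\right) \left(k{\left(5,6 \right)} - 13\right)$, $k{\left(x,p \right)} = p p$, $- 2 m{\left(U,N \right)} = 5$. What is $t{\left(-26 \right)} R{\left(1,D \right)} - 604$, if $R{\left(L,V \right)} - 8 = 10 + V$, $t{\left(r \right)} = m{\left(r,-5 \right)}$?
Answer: $- \frac{953}{2} \approx -476.5$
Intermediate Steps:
$m{\left(U,N \right)} = - \frac{5}{2}$ ($m{\left(U,N \right)} = \left(- \frac{1}{2}\right) 5 = - \frac{5}{2}$)
$k{\left(x,p \right)} = p^{2}$
$t{\left(r \right)} = - \frac{5}{2}$
$D = -69$ ($D = \left(-7 + 4\right) \left(6^{2} - 13\right) = - 3 \left(36 - 13\right) = \left(-3\right) 23 = -69$)
$R{\left(L,V \right)} = 18 + V$ ($R{\left(L,V \right)} = 8 + \left(10 + V\right) = 18 + V$)
$t{\left(-26 \right)} R{\left(1,D \right)} - 604 = - \frac{5 \left(18 - 69\right)}{2} - 604 = \left(- \frac{5}{2}\right) \left(-51\right) - 604 = \frac{255}{2} - 604 = - \frac{953}{2}$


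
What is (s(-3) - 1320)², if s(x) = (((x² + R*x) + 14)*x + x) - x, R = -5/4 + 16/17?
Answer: 8956918881/4624 ≈ 1.9371e+6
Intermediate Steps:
R = -21/68 (R = -5*¼ + 16*(1/17) = -5/4 + 16/17 = -21/68 ≈ -0.30882)
s(x) = x*(14 + x² - 21*x/68) (s(x) = (((x² - 21*x/68) + 14)*x + x) - x = ((14 + x² - 21*x/68)*x + x) - x = (x*(14 + x² - 21*x/68) + x) - x = (x + x*(14 + x² - 21*x/68)) - x = x*(14 + x² - 21*x/68))
(s(-3) - 1320)² = ((1/68)*(-3)*(952 - 21*(-3) + 68*(-3)²) - 1320)² = ((1/68)*(-3)*(952 + 63 + 68*9) - 1320)² = ((1/68)*(-3)*(952 + 63 + 612) - 1320)² = ((1/68)*(-3)*1627 - 1320)² = (-4881/68 - 1320)² = (-94641/68)² = 8956918881/4624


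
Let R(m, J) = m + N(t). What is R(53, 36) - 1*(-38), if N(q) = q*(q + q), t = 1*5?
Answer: 141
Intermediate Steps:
t = 5
N(q) = 2*q**2 (N(q) = q*(2*q) = 2*q**2)
R(m, J) = 50 + m (R(m, J) = m + 2*5**2 = m + 2*25 = m + 50 = 50 + m)
R(53, 36) - 1*(-38) = (50 + 53) - 1*(-38) = 103 + 38 = 141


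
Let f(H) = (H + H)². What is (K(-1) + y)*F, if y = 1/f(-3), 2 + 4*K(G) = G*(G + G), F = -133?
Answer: -133/36 ≈ -3.6944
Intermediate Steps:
K(G) = -½ + G²/2 (K(G) = -½ + (G*(G + G))/4 = -½ + (G*(2*G))/4 = -½ + (2*G²)/4 = -½ + G²/2)
f(H) = 4*H² (f(H) = (2*H)² = 4*H²)
y = 1/36 (y = 1/(4*(-3)²) = 1/(4*9) = 1/36 ≈ 0.027778)
(K(-1) + y)*F = ((-½ + (½)*(-1)²) + 1/36)*(-133) = ((-½ + (½)*1) + 1/36)*(-133) = ((-½ + ½) + 1/36)*(-133) = (0 + 1/36)*(-133) = (1/36)*(-133) = -133/36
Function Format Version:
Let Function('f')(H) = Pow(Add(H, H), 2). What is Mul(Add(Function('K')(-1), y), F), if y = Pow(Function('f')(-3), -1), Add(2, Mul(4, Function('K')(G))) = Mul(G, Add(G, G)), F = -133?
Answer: Rational(-133, 36) ≈ -3.6944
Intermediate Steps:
Function('K')(G) = Add(Rational(-1, 2), Mul(Rational(1, 2), Pow(G, 2))) (Function('K')(G) = Add(Rational(-1, 2), Mul(Rational(1, 4), Mul(G, Add(G, G)))) = Add(Rational(-1, 2), Mul(Rational(1, 4), Mul(G, Mul(2, G)))) = Add(Rational(-1, 2), Mul(Rational(1, 4), Mul(2, Pow(G, 2)))) = Add(Rational(-1, 2), Mul(Rational(1, 2), Pow(G, 2))))
Function('f')(H) = Mul(4, Pow(H, 2)) (Function('f')(H) = Pow(Mul(2, H), 2) = Mul(4, Pow(H, 2)))
y = Rational(1, 36) (y = Pow(Mul(4, Pow(-3, 2)), -1) = Pow(Mul(4, 9), -1) = Pow(36, -1) = Rational(1, 36) ≈ 0.027778)
Mul(Add(Function('K')(-1), y), F) = Mul(Add(Add(Rational(-1, 2), Mul(Rational(1, 2), Pow(-1, 2))), Rational(1, 36)), -133) = Mul(Add(Add(Rational(-1, 2), Mul(Rational(1, 2), 1)), Rational(1, 36)), -133) = Mul(Add(Add(Rational(-1, 2), Rational(1, 2)), Rational(1, 36)), -133) = Mul(Add(0, Rational(1, 36)), -133) = Mul(Rational(1, 36), -133) = Rational(-133, 36)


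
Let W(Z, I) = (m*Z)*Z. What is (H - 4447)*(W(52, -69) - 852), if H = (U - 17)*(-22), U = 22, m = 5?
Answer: -57728076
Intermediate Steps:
H = -110 (H = (22 - 17)*(-22) = 5*(-22) = -110)
W(Z, I) = 5*Z**2 (W(Z, I) = (5*Z)*Z = 5*Z**2)
(H - 4447)*(W(52, -69) - 852) = (-110 - 4447)*(5*52**2 - 852) = -4557*(5*2704 - 852) = -4557*(13520 - 852) = -4557*12668 = -57728076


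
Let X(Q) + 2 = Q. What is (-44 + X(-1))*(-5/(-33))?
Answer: -235/33 ≈ -7.1212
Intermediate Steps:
X(Q) = -2 + Q
(-44 + X(-1))*(-5/(-33)) = (-44 + (-2 - 1))*(-5/(-33)) = (-44 - 3)*(-5*(-1/33)) = -47*5/33 = -235/33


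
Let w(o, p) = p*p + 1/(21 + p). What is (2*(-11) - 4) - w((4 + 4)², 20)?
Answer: -17467/41 ≈ -426.02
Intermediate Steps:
w(o, p) = p² + 1/(21 + p)
(2*(-11) - 4) - w((4 + 4)², 20) = (2*(-11) - 4) - (1 + 20³ + 21*20²)/(21 + 20) = (-22 - 4) - (1 + 8000 + 21*400)/41 = -26 - (1 + 8000 + 8400)/41 = -26 - 16401/41 = -17467/41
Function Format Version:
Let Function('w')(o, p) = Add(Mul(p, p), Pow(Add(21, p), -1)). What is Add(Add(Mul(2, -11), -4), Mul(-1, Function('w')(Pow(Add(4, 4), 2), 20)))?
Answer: Rational(-17467, 41) ≈ -426.02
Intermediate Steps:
Function('w')(o, p) = Add(Pow(p, 2), Pow(Add(21, p), -1))
Add(Add(Mul(2, -11), -4), Mul(-1, Function('w')(Pow(Add(4, 4), 2), 20))) = Add(Add(Mul(2, -11), -4), Mul(-1, Mul(Pow(Add(21, 20), -1), Add(1, Pow(20, 3), Mul(21, Pow(20, 2)))))) = Add(Add(-22, -4), Mul(-1, Mul(Pow(41, -1), Add(1, 8000, Mul(21, 400))))) = Add(-26, Mul(-1, Mul(Rational(1, 41), Add(1, 8000, 8400)))) = Add(-26, Mul(-1, Mul(Rational(1, 41), 16401))) = Add(-26, Mul(-1, Rational(16401, 41))) = Add(-26, Rational(-16401, 41)) = Rational(-17467, 41)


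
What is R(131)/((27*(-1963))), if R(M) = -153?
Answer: 17/5889 ≈ 0.0028867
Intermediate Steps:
R(131)/((27*(-1963))) = -153/(27*(-1963)) = -153/(-53001) = -153*(-1/53001) = 17/5889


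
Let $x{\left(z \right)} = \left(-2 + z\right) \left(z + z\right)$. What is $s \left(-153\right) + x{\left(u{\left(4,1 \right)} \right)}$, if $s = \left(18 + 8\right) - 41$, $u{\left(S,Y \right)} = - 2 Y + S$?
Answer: $2295$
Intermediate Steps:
$u{\left(S,Y \right)} = S - 2 Y$
$x{\left(z \right)} = 2 z \left(-2 + z\right)$ ($x{\left(z \right)} = \left(-2 + z\right) 2 z = 2 z \left(-2 + z\right)$)
$s = -15$ ($s = 26 - 41 = -15$)
$s \left(-153\right) + x{\left(u{\left(4,1 \right)} \right)} = \left(-15\right) \left(-153\right) + 2 \left(4 - 2\right) \left(-2 + \left(4 - 2\right)\right) = 2295 + 2 \left(4 - 2\right) \left(-2 + \left(4 - 2\right)\right) = 2295 + 2 \cdot 2 \left(-2 + 2\right) = 2295 + 2 \cdot 2 \cdot 0 = 2295 + 0 = 2295$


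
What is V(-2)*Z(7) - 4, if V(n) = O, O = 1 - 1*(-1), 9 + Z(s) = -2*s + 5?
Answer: -40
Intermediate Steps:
Z(s) = -4 - 2*s (Z(s) = -9 + (-2*s + 5) = -9 + (5 - 2*s) = -4 - 2*s)
O = 2 (O = 1 + 1 = 2)
V(n) = 2
V(-2)*Z(7) - 4 = 2*(-4 - 2*7) - 4 = 2*(-4 - 14) - 4 = 2*(-18) - 4 = -36 - 4 = -40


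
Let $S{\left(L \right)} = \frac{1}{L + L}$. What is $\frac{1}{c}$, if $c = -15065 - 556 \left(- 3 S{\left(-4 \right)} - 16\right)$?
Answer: $- \frac{2}{12755} \approx -0.0001568$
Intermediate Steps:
$S{\left(L \right)} = \frac{1}{2 L}$
$c = - \frac{12755}{2}$ ($c = -15065 - 556 \left(- 3 \frac{1}{2 \left(-4\right)} - 16\right) = -15065 - 556 \left(- 3 \cdot \frac{1}{2} \left(- \frac{1}{4}\right) - 16\right) = -15065 - 556 \left(\left(-3\right) \left(- \frac{1}{8}\right) - 16\right) = -15065 - 556 \left(\frac{3}{8} - 16\right) = -15065 - 556 \left(- \frac{125}{8}\right) = -15065 - - \frac{17375}{2} = -15065 + \frac{17375}{2} = - \frac{12755}{2} \approx -6377.5$)
$\frac{1}{c} = \frac{1}{- \frac{12755}{2}} = - \frac{2}{12755}$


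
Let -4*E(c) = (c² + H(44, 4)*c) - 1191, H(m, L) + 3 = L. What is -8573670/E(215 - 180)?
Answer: 11431560/23 ≈ 4.9702e+5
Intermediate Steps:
H(m, L) = -3 + L
E(c) = 1191/4 - c/4 - c²/4 (E(c) = -((c² + (-3 + 4)*c) - 1191)/4 = -((c² + 1*c) - 1191)/4 = -((c² + c) - 1191)/4 = -((c + c²) - 1191)/4 = -(-1191 + c + c²)/4 = 1191/4 - c/4 - c²/4)
-8573670/E(215 - 180) = -8573670/(1191/4 - (215 - 180)/4 - (215 - 180)²/4) = -8573670/(1191/4 - ¼*35 - ¼*35²) = -8573670/(1191/4 - 35/4 - ¼*1225) = -8573670/(1191/4 - 35/4 - 1225/4) = -8573670/(-69/4) = -8573670*(-4/69) = 11431560/23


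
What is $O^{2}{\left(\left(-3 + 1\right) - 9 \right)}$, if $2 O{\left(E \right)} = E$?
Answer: $\frac{121}{4} \approx 30.25$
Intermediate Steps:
$O{\left(E \right)} = \frac{E}{2}$
$O^{2}{\left(\left(-3 + 1\right) - 9 \right)} = \left(\frac{\left(-3 + 1\right) - 9}{2}\right)^{2} = \left(\frac{-2 - 9}{2}\right)^{2} = \left(\frac{1}{2} \left(-11\right)\right)^{2} = \left(- \frac{11}{2}\right)^{2} = \frac{121}{4}$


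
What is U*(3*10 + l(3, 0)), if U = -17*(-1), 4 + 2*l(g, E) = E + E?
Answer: 476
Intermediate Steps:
l(g, E) = -2 + E (l(g, E) = -2 + (E + E)/2 = -2 + (2*E)/2 = -2 + E)
U = 17
U*(3*10 + l(3, 0)) = 17*(3*10 + (-2 + 0)) = 17*(30 - 2) = 17*28 = 476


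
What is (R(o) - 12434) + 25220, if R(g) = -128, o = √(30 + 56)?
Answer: 12658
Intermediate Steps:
o = √86 ≈ 9.2736
(R(o) - 12434) + 25220 = (-128 - 12434) + 25220 = -12562 + 25220 = 12658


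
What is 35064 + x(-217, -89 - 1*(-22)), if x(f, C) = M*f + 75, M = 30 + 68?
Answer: 13873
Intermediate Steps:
M = 98
x(f, C) = 75 + 98*f (x(f, C) = 98*f + 75 = 75 + 98*f)
35064 + x(-217, -89 - 1*(-22)) = 35064 + (75 + 98*(-217)) = 35064 + (75 - 21266) = 35064 - 21191 = 13873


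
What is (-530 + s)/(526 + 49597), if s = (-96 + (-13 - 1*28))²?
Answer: 18239/50123 ≈ 0.36388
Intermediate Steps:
s = 18769 (s = (-96 + (-13 - 28))² = (-96 - 41)² = (-137)² = 18769)
(-530 + s)/(526 + 49597) = (-530 + 18769)/(526 + 49597) = 18239/50123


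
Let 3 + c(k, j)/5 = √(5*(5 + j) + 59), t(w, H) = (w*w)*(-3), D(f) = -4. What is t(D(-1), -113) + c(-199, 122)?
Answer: -63 + 5*√694 ≈ 68.719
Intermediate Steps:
t(w, H) = -3*w² (t(w, H) = w²*(-3) = -3*w²)
c(k, j) = -15 + 5*√(84 + 5*j) (c(k, j) = -15 + 5*√(5*(5 + j) + 59) = -15 + 5*√((25 + 5*j) + 59) = -15 + 5*√(84 + 5*j))
t(D(-1), -113) + c(-199, 122) = -3*(-4)² + (-15 + 5*√(84 + 5*122)) = -3*16 + (-15 + 5*√(84 + 610)) = -48 + (-15 + 5*√694) = -63 + 5*√694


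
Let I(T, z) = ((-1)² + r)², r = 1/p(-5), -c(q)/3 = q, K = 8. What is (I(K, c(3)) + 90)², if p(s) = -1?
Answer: 8100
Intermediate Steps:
c(q) = -3*q
r = -1 (r = 1/(-1) = -1)
I(T, z) = 0 (I(T, z) = ((-1)² - 1)² = (1 - 1)² = 0² = 0)
(I(K, c(3)) + 90)² = (0 + 90)² = 90² = 8100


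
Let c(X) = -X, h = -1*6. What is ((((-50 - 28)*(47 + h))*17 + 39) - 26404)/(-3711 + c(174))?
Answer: 11533/555 ≈ 20.780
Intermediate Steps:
h = -6
((((-50 - 28)*(47 + h))*17 + 39) - 26404)/(-3711 + c(174)) = ((((-50 - 28)*(47 - 6))*17 + 39) - 26404)/(-3711 - 1*174) = ((-78*41*17 + 39) - 26404)/(-3711 - 174) = ((-3198*17 + 39) - 26404)/(-3885) = ((-54366 + 39) - 26404)*(-1/3885) = (-54327 - 26404)*(-1/3885) = -80731*(-1/3885) = 11533/555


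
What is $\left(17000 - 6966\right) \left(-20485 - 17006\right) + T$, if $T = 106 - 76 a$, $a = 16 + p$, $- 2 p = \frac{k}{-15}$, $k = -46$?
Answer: $- \frac{5642785312}{15} \approx -3.7619 \cdot 10^{8}$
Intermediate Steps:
$p = - \frac{23}{15}$ ($p = - \frac{\left(-46\right) \frac{1}{-15}}{2} = - \frac{\left(-46\right) \left(- \frac{1}{15}\right)}{2} = \left(- \frac{1}{2}\right) \frac{46}{15} = - \frac{23}{15} \approx -1.5333$)
$a = \frac{217}{15}$ ($a = 16 - \frac{23}{15} = \frac{217}{15} \approx 14.467$)
$T = - \frac{14902}{15}$ ($T = 106 - \frac{16492}{15} = - \frac{14902}{15} \approx -993.47$)
$\left(17000 - 6966\right) \left(-20485 - 17006\right) + T = \left(17000 - 6966\right) \left(-20485 - 17006\right) - \frac{14902}{15} = 10034 \left(-37491\right) - \frac{14902}{15} = -376184694 - \frac{14902}{15} = - \frac{5642785312}{15}$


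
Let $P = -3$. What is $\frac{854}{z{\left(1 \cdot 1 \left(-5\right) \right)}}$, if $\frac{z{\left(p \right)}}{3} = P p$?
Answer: $\frac{854}{45} \approx 18.978$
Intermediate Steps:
$z{\left(p \right)} = - 9 p$ ($z{\left(p \right)} = 3 \left(- 3 p\right) = - 9 p$)
$\frac{854}{z{\left(1 \cdot 1 \left(-5\right) \right)}} = \frac{854}{\left(-9\right) 1 \cdot 1 \left(-5\right)} = \frac{854}{\left(-9\right) 1 \left(-5\right)} = \frac{854}{\left(-9\right) \left(-5\right)} = \frac{854}{45}$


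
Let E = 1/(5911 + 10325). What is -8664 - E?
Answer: -140668705/16236 ≈ -8664.0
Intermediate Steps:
E = 1/16236 ≈ 6.1592e-5
-8664 - E = -8664 - 1*1/16236 = -8664 - 1/16236 = -140668705/16236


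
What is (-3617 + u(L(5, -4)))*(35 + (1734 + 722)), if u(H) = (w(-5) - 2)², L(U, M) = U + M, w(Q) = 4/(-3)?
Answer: -80840423/9 ≈ -8.9823e+6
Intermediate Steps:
w(Q) = -4/3 (w(Q) = 4*(-⅓) = -4/3)
L(U, M) = M + U
u(H) = 100/9 (u(H) = (-4/3 - 2)² = (-10/3)² = 100/9)
(-3617 + u(L(5, -4)))*(35 + (1734 + 722)) = (-3617 + 100/9)*(35 + (1734 + 722)) = -32453*(35 + 2456)/9 = -32453/9*2491 = -80840423/9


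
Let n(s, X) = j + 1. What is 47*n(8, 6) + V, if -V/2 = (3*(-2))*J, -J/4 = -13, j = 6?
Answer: 953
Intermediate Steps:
J = 52 (J = -4*(-13) = 52)
n(s, X) = 7 (n(s, X) = 6 + 1 = 7)
V = 624 (V = -2*3*(-2)*52 = -(-12)*52 = -2*(-312) = 624)
47*n(8, 6) + V = 47*7 + 624 = 329 + 624 = 953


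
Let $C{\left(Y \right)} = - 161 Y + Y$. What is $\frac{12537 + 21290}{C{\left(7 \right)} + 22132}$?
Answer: $\frac{33827}{21012} \approx 1.6099$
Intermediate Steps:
$C{\left(Y \right)} = - 160 Y$
$\frac{12537 + 21290}{C{\left(7 \right)} + 22132} = \frac{12537 + 21290}{\left(-160\right) 7 + 22132} = \frac{33827}{-1120 + 22132} = \frac{33827}{21012}$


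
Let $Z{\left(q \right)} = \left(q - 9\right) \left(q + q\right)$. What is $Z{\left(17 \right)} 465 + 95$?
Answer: $126575$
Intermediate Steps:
$Z{\left(q \right)} = 2 q \left(-9 + q\right)$ ($Z{\left(q \right)} = \left(-9 + q\right) 2 q = 2 q \left(-9 + q\right)$)
$Z{\left(17 \right)} 465 + 95 = 2 \cdot 17 \left(-9 + 17\right) 465 + 95 = 2 \cdot 17 \cdot 8 \cdot 465 + 95 = 272 \cdot 465 + 95 = 126480 + 95 = 126575$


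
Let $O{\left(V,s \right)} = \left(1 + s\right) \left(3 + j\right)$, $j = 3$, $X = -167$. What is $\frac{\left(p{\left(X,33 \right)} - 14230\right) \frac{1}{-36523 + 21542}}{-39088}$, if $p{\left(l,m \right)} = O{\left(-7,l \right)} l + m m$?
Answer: $\frac{153191}{585577328} \approx 0.00026161$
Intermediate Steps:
$O{\left(V,s \right)} = 6 + 6 s$ ($O{\left(V,s \right)} = \left(1 + s\right) \left(3 + 3\right) = \left(1 + s\right) 6 = 6 + 6 s$)
$p{\left(l,m \right)} = m^{2} + l \left(6 + 6 l\right)$ ($p{\left(l,m \right)} = \left(6 + 6 l\right) l + m m = l \left(6 + 6 l\right) + m^{2} = m^{2} + l \left(6 + 6 l\right)$)
$\frac{\left(p{\left(X,33 \right)} - 14230\right) \frac{1}{-36523 + 21542}}{-39088} = \frac{\left(\left(33^{2} + 6 \left(-167\right) \left(1 - 167\right)\right) - 14230\right) \frac{1}{-36523 + 21542}}{-39088} = \frac{\left(1089 + 6 \left(-167\right) \left(-166\right)\right) - 14230}{-14981} \left(- \frac{1}{39088}\right) = \left(\left(1089 + 166332\right) - 14230\right) \left(- \frac{1}{14981}\right) \left(- \frac{1}{39088}\right) = \left(167421 - 14230\right) \left(- \frac{1}{14981}\right) \left(- \frac{1}{39088}\right) = 153191 \left(- \frac{1}{14981}\right) \left(- \frac{1}{39088}\right) = \left(- \frac{153191}{14981}\right) \left(- \frac{1}{39088}\right) = \frac{153191}{585577328}$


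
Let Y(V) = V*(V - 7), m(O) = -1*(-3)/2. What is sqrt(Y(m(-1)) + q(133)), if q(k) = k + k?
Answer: sqrt(1031)/2 ≈ 16.055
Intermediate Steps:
m(O) = 3/2 (m(O) = 3*(1/2) = 3/2)
q(k) = 2*k
Y(V) = V*(-7 + V)
sqrt(Y(m(-1)) + q(133)) = sqrt(3*(-7 + 3/2)/2 + 2*133) = sqrt((3/2)*(-11/2) + 266) = sqrt(-33/4 + 266) = sqrt(1031/4) = sqrt(1031)/2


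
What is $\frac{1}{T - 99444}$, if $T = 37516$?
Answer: $- \frac{1}{61928} \approx -1.6148 \cdot 10^{-5}$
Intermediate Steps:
$\frac{1}{T - 99444} = \frac{1}{37516 - 99444} = \frac{1}{-61928} = - \frac{1}{61928}$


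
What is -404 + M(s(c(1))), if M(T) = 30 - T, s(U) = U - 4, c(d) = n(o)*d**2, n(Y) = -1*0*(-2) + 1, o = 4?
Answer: -371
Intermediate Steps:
n(Y) = 1 (n(Y) = 0*(-2) + 1 = 0 + 1 = 1)
c(d) = d**2 (c(d) = 1*d**2 = d**2)
s(U) = -4 + U
-404 + M(s(c(1))) = -404 + (30 - (-4 + 1**2)) = -404 + (30 - (-4 + 1)) = -404 + (30 - 1*(-3)) = -404 + (30 + 3) = -404 + 33 = -371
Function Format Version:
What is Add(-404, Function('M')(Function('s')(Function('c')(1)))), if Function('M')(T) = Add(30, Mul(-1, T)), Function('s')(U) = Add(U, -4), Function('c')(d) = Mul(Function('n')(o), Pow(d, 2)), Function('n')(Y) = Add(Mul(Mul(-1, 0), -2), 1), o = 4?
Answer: -371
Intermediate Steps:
Function('n')(Y) = 1 (Function('n')(Y) = Add(Mul(0, -2), 1) = Add(0, 1) = 1)
Function('c')(d) = Pow(d, 2) (Function('c')(d) = Mul(1, Pow(d, 2)) = Pow(d, 2))
Function('s')(U) = Add(-4, U)
Add(-404, Function('M')(Function('s')(Function('c')(1)))) = Add(-404, Add(30, Mul(-1, Add(-4, Pow(1, 2))))) = Add(-404, Add(30, Mul(-1, Add(-4, 1)))) = Add(-404, Add(30, Mul(-1, -3))) = Add(-404, Add(30, 3)) = Add(-404, 33) = -371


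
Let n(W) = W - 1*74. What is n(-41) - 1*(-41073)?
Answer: 40958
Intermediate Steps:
n(W) = -74 + W (n(W) = W - 74 = -74 + W)
n(-41) - 1*(-41073) = (-74 - 41) - 1*(-41073) = -115 + 41073 = 40958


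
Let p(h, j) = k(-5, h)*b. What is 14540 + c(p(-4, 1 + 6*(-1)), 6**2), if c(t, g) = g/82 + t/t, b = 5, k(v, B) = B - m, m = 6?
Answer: 596199/41 ≈ 14541.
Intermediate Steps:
k(v, B) = -6 + B (k(v, B) = B - 1*6 = B - 6 = -6 + B)
p(h, j) = -30 + 5*h (p(h, j) = (-6 + h)*5 = -30 + 5*h)
c(t, g) = 1 + g/82 (c(t, g) = g*(1/82) + 1 = g/82 + 1 = 1 + g/82)
14540 + c(p(-4, 1 + 6*(-1)), 6**2) = 14540 + (1 + (1/82)*6**2) = 14540 + (1 + (1/82)*36) = 14540 + (1 + 18/41) = 14540 + 59/41 = 596199/41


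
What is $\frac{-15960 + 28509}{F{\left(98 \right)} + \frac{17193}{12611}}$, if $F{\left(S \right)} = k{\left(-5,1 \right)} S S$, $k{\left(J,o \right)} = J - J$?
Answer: $\frac{52751813}{5731} \approx 9204.6$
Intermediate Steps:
$k{\left(J,o \right)} = 0$
$F{\left(S \right)} = 0$ ($F{\left(S \right)} = 0 S S = 0 S = 0$)
$\frac{-15960 + 28509}{F{\left(98 \right)} + \frac{17193}{12611}} = \frac{-15960 + 28509}{0 + \frac{17193}{12611}} = \frac{12549}{0 + 17193 \cdot \frac{1}{12611}} = \frac{12549}{0 + \frac{17193}{12611}} = \frac{12549}{\frac{17193}{12611}} = 12549 \cdot \frac{12611}{17193} = \frac{52751813}{5731}$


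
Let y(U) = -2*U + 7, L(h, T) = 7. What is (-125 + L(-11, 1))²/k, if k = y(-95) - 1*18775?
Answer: -6962/9289 ≈ -0.74949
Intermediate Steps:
y(U) = 7 - 2*U
k = -18578 (k = (7 - 2*(-95)) - 1*18775 = (7 + 190) - 18775 = 197 - 18775 = -18578)
(-125 + L(-11, 1))²/k = (-125 + 7)²/(-18578) = (-118)²*(-1/18578) = 13924*(-1/18578) = -6962/9289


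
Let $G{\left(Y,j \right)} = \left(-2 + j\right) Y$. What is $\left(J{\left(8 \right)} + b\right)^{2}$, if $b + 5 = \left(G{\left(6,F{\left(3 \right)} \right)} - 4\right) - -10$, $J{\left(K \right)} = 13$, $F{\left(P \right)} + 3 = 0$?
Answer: $256$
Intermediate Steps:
$F{\left(P \right)} = -3$ ($F{\left(P \right)} = -3 + 0 = -3$)
$G{\left(Y,j \right)} = Y \left(-2 + j\right)$
$b = -29$ ($b = -5 + \left(\left(6 \left(-2 - 3\right) - 4\right) - -10\right) = -5 + \left(\left(6 \left(-5\right) - 4\right) + 10\right) = -5 + \left(\left(-30 - 4\right) + 10\right) = -5 + \left(-34 + 10\right) = -5 - 24 = -29$)
$\left(J{\left(8 \right)} + b\right)^{2} = \left(13 - 29\right)^{2} = \left(-16\right)^{2} = 256$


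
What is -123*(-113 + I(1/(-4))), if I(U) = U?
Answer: 55719/4 ≈ 13930.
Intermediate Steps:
-123*(-113 + I(1/(-4))) = -123*(-113 + 1/(-4)) = -123*(-113 - ¼) = -123*(-453/4) = 55719/4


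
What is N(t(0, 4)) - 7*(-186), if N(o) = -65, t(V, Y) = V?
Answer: 1237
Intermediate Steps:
N(t(0, 4)) - 7*(-186) = -65 - 7*(-186) = -65 + 1302 = 1237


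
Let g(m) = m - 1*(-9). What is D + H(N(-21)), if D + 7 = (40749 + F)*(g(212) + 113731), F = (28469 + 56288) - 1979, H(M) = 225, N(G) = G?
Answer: 14076148922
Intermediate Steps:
g(m) = 9 + m (g(m) = m + 9 = 9 + m)
F = 82778 (F = 84757 - 1979 = 82778)
D = 14076148697 (D = -7 + (40749 + 82778)*((9 + 212) + 113731) = -7 + 123527*(221 + 113731) = -7 + 123527*113952 = -7 + 14076148704 = 14076148697)
D + H(N(-21)) = 14076148697 + 225 = 14076148922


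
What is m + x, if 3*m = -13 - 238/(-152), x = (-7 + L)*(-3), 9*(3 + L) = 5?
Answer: 5591/228 ≈ 24.522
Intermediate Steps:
L = -22/9 (L = -3 + (1/9)*5 = -3 + 5/9 = -22/9 ≈ -2.4444)
x = 85/3 (x = (-7 - 22/9)*(-3) = -85/9*(-3) = 85/3 ≈ 28.333)
m = -869/228 (m = (-13 - 238/(-152))/3 = (-13 - 238*(-1)/152)/3 = (-13 - 1*(-119/76))/3 = (-13 + 119/76)/3 = (1/3)*(-869/76) = -869/228 ≈ -3.8114)
m + x = -869/228 + 85/3 = 5591/228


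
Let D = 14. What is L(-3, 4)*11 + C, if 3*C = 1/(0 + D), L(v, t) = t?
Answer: 1849/42 ≈ 44.024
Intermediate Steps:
C = 1/42 (C = 1/(3*(0 + 14)) = (⅓)/14 = (⅓)*(1/14) = 1/42 ≈ 0.023810)
L(-3, 4)*11 + C = 4*11 + 1/42 = 44 + 1/42 = 1849/42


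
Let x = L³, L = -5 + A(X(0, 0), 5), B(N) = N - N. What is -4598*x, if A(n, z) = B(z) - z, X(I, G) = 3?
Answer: 4598000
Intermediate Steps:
B(N) = 0
A(n, z) = -z (A(n, z) = 0 - z = -z)
L = -10 (L = -5 - 1*5 = -5 - 5 = -10)
x = -1000 (x = (-10)³ = -1000)
-4598*x = -4598*(-1000) = 4598000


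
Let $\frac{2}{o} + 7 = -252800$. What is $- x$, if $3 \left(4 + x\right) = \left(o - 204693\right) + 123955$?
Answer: $\frac{20414165252}{758421} \approx 26917.0$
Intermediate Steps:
$o = - \frac{2}{252807}$ ($o = \frac{2}{-7 - 252800} = \frac{2}{-252807} = 2 \left(- \frac{1}{252807}\right) = - \frac{2}{252807} \approx -7.9112 \cdot 10^{-6}$)
$x = - \frac{20414165252}{758421}$ ($x = -4 + \frac{\left(- \frac{2}{252807} - 204693\right) + 123955}{3} = -4 + \frac{- \frac{51747823253}{252807} + 123955}{3} = -4 + \frac{1}{3} \left(- \frac{20411131568}{252807}\right) = -4 - \frac{20411131568}{758421} = - \frac{20414165252}{758421} \approx -26917.0$)
$- x = \left(-1\right) \left(- \frac{20414165252}{758421}\right) = \frac{20414165252}{758421}$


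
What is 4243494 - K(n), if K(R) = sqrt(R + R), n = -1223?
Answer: 4243494 - I*sqrt(2446) ≈ 4.2435e+6 - 49.457*I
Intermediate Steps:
K(R) = sqrt(2)*sqrt(R) (K(R) = sqrt(2*R) = sqrt(2)*sqrt(R))
4243494 - K(n) = 4243494 - sqrt(2)*sqrt(-1223) = 4243494 - sqrt(2)*I*sqrt(1223) = 4243494 - I*sqrt(2446)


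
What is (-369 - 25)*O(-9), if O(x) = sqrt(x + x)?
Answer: -1182*I*sqrt(2) ≈ -1671.6*I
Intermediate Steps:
O(x) = sqrt(2)*sqrt(x) (O(x) = sqrt(2*x) = sqrt(2)*sqrt(x))
(-369 - 25)*O(-9) = (-369 - 25)*(sqrt(2)*sqrt(-9)) = -394*sqrt(2)*3*I = -1182*I*sqrt(2)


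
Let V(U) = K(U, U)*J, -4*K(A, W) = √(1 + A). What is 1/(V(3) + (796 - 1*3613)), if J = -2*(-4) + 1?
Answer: -2/5643 ≈ -0.00035442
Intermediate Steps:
K(A, W) = -√(1 + A)/4
J = 9 (J = 8 + 1 = 9)
V(U) = -9*√(1 + U)/4 (V(U) = -√(1 + U)/4*9 = -9*√(1 + U)/4)
1/(V(3) + (796 - 1*3613)) = 1/(-9*√(1 + 3)/4 + (796 - 1*3613)) = 1/(-9*√4/4 + (796 - 3613)) = 1/(-9/4*2 - 2817) = 1/(-9/2 - 2817) = 1/(-5643/2) = -2/5643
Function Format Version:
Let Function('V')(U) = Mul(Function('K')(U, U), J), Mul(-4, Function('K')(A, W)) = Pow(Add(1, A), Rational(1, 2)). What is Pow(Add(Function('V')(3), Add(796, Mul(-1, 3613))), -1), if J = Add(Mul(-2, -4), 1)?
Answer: Rational(-2, 5643) ≈ -0.00035442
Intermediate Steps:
Function('K')(A, W) = Mul(Rational(-1, 4), Pow(Add(1, A), Rational(1, 2)))
J = 9 (J = Add(8, 1) = 9)
Function('V')(U) = Mul(Rational(-9, 4), Pow(Add(1, U), Rational(1, 2))) (Function('V')(U) = Mul(Mul(Rational(-1, 4), Pow(Add(1, U), Rational(1, 2))), 9) = Mul(Rational(-9, 4), Pow(Add(1, U), Rational(1, 2))))
Pow(Add(Function('V')(3), Add(796, Mul(-1, 3613))), -1) = Pow(Add(Mul(Rational(-9, 4), Pow(Add(1, 3), Rational(1, 2))), Add(796, Mul(-1, 3613))), -1) = Pow(Add(Mul(Rational(-9, 4), Pow(4, Rational(1, 2))), Add(796, -3613)), -1) = Pow(Add(Mul(Rational(-9, 4), 2), -2817), -1) = Pow(Add(Rational(-9, 2), -2817), -1) = Pow(Rational(-5643, 2), -1) = Rational(-2, 5643)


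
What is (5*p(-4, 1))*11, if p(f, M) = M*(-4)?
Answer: -220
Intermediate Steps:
p(f, M) = -4*M
(5*p(-4, 1))*11 = (5*(-4*1))*11 = (5*(-4))*11 = -20*11 = -220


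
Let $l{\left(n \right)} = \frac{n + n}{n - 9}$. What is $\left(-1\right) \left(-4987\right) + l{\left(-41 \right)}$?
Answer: $\frac{124716}{25} \approx 4988.6$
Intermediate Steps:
$l{\left(n \right)} = \frac{2 n}{-9 + n}$ ($l{\left(n \right)} = \frac{2 n}{n - 9} = \frac{2 n}{-9 + n}$)
$\left(-1\right) \left(-4987\right) + l{\left(-41 \right)} = \left(-1\right) \left(-4987\right) + 2 \left(-41\right) \frac{1}{-9 - 41} = 4987 + 2 \left(-41\right) \frac{1}{-50} = 4987 + 2 \left(-41\right) \left(- \frac{1}{50}\right) = 4987 + \frac{41}{25} = \frac{124716}{25}$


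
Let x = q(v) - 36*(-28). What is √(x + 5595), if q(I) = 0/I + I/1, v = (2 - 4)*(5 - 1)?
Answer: √6595 ≈ 81.210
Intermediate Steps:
v = -8 (v = -2*4 = -8)
q(I) = I (q(I) = 0 + I*1 = 0 + I = I)
x = 1000 (x = -8 - 36*(-28) = -8 + 1008 = 1000)
√(x + 5595) = √(1000 + 5595) = √6595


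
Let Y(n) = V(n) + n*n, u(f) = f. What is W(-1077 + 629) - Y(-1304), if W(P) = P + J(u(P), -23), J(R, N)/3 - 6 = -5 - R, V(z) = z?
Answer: -1698213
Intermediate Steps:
J(R, N) = 3 - 3*R (J(R, N) = 18 + 3*(-5 - R) = 18 + (-15 - 3*R) = 3 - 3*R)
Y(n) = n + n² (Y(n) = n + n*n = n + n²)
W(P) = 3 - 2*P (W(P) = P + (3 - 3*P) = 3 - 2*P)
W(-1077 + 629) - Y(-1304) = (3 - 2*(-1077 + 629)) - (-1304)*(1 - 1304) = (3 - 2*(-448)) - (-1304)*(-1303) = (3 + 896) - 1*1699112 = 899 - 1699112 = -1698213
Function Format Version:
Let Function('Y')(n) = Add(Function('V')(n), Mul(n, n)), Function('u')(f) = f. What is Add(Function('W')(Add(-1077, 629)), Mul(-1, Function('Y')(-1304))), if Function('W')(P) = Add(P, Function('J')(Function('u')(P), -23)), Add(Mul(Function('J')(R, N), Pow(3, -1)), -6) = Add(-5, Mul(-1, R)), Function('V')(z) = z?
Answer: -1698213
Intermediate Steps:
Function('J')(R, N) = Add(3, Mul(-3, R)) (Function('J')(R, N) = Add(18, Mul(3, Add(-5, Mul(-1, R)))) = Add(18, Add(-15, Mul(-3, R))) = Add(3, Mul(-3, R)))
Function('Y')(n) = Add(n, Pow(n, 2)) (Function('Y')(n) = Add(n, Mul(n, n)) = Add(n, Pow(n, 2)))
Function('W')(P) = Add(3, Mul(-2, P)) (Function('W')(P) = Add(P, Add(3, Mul(-3, P))) = Add(3, Mul(-2, P)))
Add(Function('W')(Add(-1077, 629)), Mul(-1, Function('Y')(-1304))) = Add(Add(3, Mul(-2, Add(-1077, 629))), Mul(-1, Mul(-1304, Add(1, -1304)))) = Add(Add(3, Mul(-2, -448)), Mul(-1, Mul(-1304, -1303))) = Add(Add(3, 896), Mul(-1, 1699112)) = Add(899, -1699112) = -1698213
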